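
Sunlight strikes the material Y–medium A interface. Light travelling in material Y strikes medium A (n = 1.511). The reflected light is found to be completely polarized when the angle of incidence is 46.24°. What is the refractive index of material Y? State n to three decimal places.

n ≈ 1.447

Full polarization of the reflected beam means tan θ_B = n₂/n₁, where n₁ is the incident medium (material Y).
n₁ = n₂ / tan θ_B = 1.511 / tan 46.24° = 1.447.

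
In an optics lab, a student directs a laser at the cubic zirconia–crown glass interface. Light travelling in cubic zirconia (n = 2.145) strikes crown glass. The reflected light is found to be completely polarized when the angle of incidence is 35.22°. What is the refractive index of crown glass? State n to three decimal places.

Brewster's law: tan θ_B = n₂/n₁ (light incident in cubic zirconia, refracted into crown glass).
n₂ = n₁ tan θ_B = 2.145 × tan 35.22° = 1.514.

n ≈ 1.514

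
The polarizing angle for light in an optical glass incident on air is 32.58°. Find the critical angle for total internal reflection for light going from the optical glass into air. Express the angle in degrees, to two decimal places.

n₂/n₁ = tan 32.58° = 0.6390; the critical angle satisfies sin θ_c = n₂/n₁.
θ_c = arcsin(0.6390) = 39.72°.

θ_c ≈ 39.72°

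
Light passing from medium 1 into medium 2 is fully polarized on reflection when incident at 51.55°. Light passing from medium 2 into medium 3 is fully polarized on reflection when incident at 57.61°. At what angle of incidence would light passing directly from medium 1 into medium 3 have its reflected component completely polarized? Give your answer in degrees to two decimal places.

n₂/n₁ = tan 51.55° = 1.2594 and n₃/n₂ = tan 57.61° = 1.5764.
Multiplying, n₃/n₁ = 1.2594 × 1.5764 = 1.9853, and θ_B(1→3) = arctan 1.9853 = 63.27°.

θ_B ≈ 63.27°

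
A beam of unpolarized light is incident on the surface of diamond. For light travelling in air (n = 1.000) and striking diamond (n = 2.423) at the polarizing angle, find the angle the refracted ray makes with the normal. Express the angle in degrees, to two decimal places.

tan θ_B = n₂/n₁ = 2.423/1.000 = 2.4230, so θ_B = 67.57°.
At Brewster's angle the reflected and refracted rays are perpendicular, so θ_t = 90° − θ_B = 90° − 67.57° = 22.43°.

θ_t ≈ 22.43°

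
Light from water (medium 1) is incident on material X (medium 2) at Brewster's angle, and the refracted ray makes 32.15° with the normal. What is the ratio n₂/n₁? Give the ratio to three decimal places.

n₂/n₁ ≈ 1.591

At Brewster incidence θ_B = 90° − θ_t = 90° − 32.15° = 57.85°.
tan θ_B = n₂/n₁, so n₂/n₁ = tan 57.85° = 1.591.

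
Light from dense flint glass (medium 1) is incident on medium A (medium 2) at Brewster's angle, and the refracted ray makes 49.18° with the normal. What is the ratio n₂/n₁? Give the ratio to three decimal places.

θ_B + θ_t = 90°, so θ_B = 90° − 49.18° = 40.82°.
Then n₂/n₁ = tan θ_B = tan 40.82° = 0.864.

n₂/n₁ ≈ 0.864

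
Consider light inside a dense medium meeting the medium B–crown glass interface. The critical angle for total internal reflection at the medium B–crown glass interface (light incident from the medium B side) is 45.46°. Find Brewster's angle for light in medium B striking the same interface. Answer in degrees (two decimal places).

θ_B ≈ 35.48°

sin θ_c = n₂/n₁, so n₂/n₁ = sin 45.46° = 0.7128.
Brewster: tan θ_B = n₂/n₁ = 0.7128.
θ_B = arctan(0.7128) = 35.48°.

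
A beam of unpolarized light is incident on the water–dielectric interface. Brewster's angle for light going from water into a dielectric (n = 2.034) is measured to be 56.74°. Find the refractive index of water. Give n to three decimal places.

n ≈ 1.334

At Brewster's angle, tan θ_B = n₂/n₁ with n₁ on the incident side (water) and n₂ on the transmitted side (a dielectric).
n₁ = n₂ / tan θ_B = 2.034 / tan 56.74° = 1.334.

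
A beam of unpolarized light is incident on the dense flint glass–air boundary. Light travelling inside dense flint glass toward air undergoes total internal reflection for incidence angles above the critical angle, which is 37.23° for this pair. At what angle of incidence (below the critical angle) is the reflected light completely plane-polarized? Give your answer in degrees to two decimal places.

n₂/n₁ = sin θ_c = sin 37.23° = 0.6050.
tan θ_B equals the same ratio, so θ_B = arctan(0.6050) = 31.17°.

θ_B ≈ 31.17°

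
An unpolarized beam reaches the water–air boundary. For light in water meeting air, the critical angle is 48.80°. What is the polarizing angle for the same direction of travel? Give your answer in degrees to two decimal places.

θ_B ≈ 36.96°

At the critical angle sin θ_c = n₂/n₁, giving n₂/n₁ = sin 48.80° = 0.7524.
Then tan θ_B = n₂/n₁ = 0.7524, so θ_B = arctan 0.7524 = 36.96°.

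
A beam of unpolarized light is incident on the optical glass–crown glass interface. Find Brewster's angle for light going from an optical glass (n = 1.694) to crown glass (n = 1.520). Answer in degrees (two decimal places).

θ_B ≈ 41.90°

Brewster's condition: tan θ_B = n₂/n₁ = 1.520/1.694 = 0.8973. Taking the arctangent, θ_B = 41.90°.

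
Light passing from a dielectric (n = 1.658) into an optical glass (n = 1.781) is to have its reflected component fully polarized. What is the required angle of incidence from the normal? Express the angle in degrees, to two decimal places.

θ_B ≈ 47.05°

Brewster's condition: tan θ_B = n₂/n₁ = 1.781/1.658 = 1.0742.
So θ_B = arctan 1.0742 = 47.05°.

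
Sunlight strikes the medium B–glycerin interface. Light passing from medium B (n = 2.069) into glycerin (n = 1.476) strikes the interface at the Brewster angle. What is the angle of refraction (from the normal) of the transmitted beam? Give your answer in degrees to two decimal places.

First find Brewster's angle: tan θ_B = 1.476/2.069 = 0.7134, giving θ_B = 35.50°.
Since θ_B + θ_t = 90° at Brewster incidence, θ_t = 90° − 35.50° = 54.50°.

θ_t ≈ 54.50°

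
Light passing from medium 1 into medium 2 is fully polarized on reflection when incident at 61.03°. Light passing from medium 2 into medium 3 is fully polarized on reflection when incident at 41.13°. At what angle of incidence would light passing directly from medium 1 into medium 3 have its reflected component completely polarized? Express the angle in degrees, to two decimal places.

tan θ_B(1→2) = n₂/n₁ = tan 61.03° = 1.8063.
tan θ_B(2→3) = n₃/n₂ = tan 41.13° = 0.8733.
So n₃/n₁ = (n₂/n₁)(n₃/n₂) = 1.8063 × 0.8733 = 1.5774.
θ_B(1→3) = arctan(1.5774) = 57.63°.

θ_B ≈ 57.63°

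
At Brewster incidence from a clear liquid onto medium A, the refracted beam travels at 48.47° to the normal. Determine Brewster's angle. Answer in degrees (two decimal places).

Since the reflected and refracted rays are at right angles at the polarizing angle, θ_B + θ_t = 90°.
θ_B = 90° − 48.47° = 41.53°.

θ_B ≈ 41.53°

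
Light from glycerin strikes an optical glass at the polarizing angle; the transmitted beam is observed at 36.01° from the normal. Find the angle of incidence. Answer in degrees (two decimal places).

θ_B ≈ 53.99°

At Brewster's angle the reflected and refracted rays are perpendicular, so θ_B + θ_t = 90°.
θ_B = 90° − 36.01° = 53.99°.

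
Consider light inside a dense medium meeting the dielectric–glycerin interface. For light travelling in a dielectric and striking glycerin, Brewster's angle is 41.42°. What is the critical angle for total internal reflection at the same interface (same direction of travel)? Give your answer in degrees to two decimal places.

From Brewster, n₂/n₁ = tan θ_B = tan 41.42° = 0.8822.
Then sin θ_c = n₂/n₁ = 0.8822, so θ_c = arcsin 0.8822 = 61.91°.

θ_c ≈ 61.91°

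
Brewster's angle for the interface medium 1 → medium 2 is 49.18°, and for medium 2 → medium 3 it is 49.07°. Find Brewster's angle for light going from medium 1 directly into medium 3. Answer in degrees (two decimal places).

Each Brewster angle gives a ratio: n₂/n₁ = tan 49.18° = 1.1577, n₃/n₂ = tan 49.07° = 1.1532.
n₃/n₁ = 1.3351. Then tan θ_B(1→3) = n₃/n₁, so θ_B(1→3) = arctan(1.3351) = 53.17°.

θ_B ≈ 53.17°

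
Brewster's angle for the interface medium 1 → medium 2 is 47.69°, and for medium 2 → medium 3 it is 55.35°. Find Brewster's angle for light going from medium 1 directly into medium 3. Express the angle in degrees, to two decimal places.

n₂/n₁ = tan 47.69° = 1.0986 and n₃/n₂ = tan 55.35° = 1.4469.
n₃/n₁ = 1.5895. Then tan θ_B(1→3) = n₃/n₁, so θ_B(1→3) = arctan(1.5895) = 57.83°.

θ_B ≈ 57.83°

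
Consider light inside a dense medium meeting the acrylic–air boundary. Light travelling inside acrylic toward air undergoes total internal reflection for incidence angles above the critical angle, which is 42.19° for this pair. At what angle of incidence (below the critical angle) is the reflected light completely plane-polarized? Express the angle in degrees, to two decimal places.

sin θ_c = n₂/n₁, so n₂/n₁ = sin 42.19° = 0.6716.
Brewster: tan θ_B = n₂/n₁ = 0.6716.
θ_B = arctan(0.6716) = 33.88°.

θ_B ≈ 33.88°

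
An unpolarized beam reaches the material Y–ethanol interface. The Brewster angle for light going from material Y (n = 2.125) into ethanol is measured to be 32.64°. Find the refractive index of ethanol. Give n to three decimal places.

At the Brewster angle, tan θ_B = n₂/n₁ with n₁ on the incident side (material Y) and n₂ on the transmitted side (ethanol).
n₂ = n₁ tan θ_B = 2.125 × tan 32.64° = 1.361.

n ≈ 1.361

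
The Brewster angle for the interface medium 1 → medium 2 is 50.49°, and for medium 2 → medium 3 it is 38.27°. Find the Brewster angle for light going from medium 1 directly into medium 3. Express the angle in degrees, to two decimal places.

θ_B ≈ 43.73°

tan θ_B(1→2) = n₂/n₁ = tan 50.49° = 1.2127.
tan θ_B(2→3) = n₃/n₂ = tan 38.27° = 0.7889.
So n₃/n₁ = (n₂/n₁)(n₃/n₂) = 1.2127 × 0.7889 = 0.9567.
θ_B(1→3) = arctan(0.9567) = 43.73°.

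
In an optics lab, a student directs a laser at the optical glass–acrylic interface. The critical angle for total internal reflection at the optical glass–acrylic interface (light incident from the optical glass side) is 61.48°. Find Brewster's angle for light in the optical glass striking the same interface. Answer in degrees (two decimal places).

θ_B ≈ 41.30°

n₂/n₁ = sin θ_c = sin 61.48° = 0.8787.
tan θ_B equals the same ratio, so θ_B = arctan(0.8787) = 41.30°.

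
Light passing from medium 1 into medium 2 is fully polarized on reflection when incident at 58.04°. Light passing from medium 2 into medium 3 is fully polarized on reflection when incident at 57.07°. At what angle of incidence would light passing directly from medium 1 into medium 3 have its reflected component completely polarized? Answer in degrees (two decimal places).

n₂/n₁ = tan 58.04° = 1.6028 and n₃/n₂ = tan 57.07° = 1.5440.
n₃/n₁ = 2.4747. Then tan θ_B(1→3) = n₃/n₁, so θ_B(1→3) = arctan(2.4747) = 68.00°.

θ_B ≈ 68.00°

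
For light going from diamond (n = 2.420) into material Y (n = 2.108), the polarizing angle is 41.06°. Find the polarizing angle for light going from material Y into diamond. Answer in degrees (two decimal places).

θ_B' ≈ 48.94°

Reversing the direction swaps n₁ and n₂, so tan θ_B' = 1/tan θ_B and θ_B' = 90° − θ_B.
Hence θ_B' = 90° − 41.06° = 48.94°.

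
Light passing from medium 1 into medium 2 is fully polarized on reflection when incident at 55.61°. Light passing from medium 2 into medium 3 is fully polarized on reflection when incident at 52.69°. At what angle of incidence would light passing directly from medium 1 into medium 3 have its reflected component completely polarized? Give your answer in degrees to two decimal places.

θ_B ≈ 62.45°

tan θ_B(1→2) = n₂/n₁ = tan 55.61° = 1.4610.
tan θ_B(2→3) = n₃/n₂ = tan 52.69° = 1.3122.
n₃/n₁ = 1.9172. Then tan θ_B(1→3) = n₃/n₁, so θ_B(1→3) = arctan(1.9172) = 62.45°.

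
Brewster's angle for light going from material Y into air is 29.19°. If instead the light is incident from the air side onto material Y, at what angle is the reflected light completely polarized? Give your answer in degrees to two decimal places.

The two Brewster angles are complementary: θ_B' = 90° − θ_B = 90° − 29.19° = 60.81°.

θ_B' ≈ 60.81°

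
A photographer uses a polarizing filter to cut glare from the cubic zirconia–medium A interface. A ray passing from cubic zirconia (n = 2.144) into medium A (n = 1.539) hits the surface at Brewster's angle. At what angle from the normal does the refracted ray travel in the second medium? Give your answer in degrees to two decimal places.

θ_B = arctan(n₂/n₁) = arctan(1.539/2.144) = 35.67°.
At Brewster's angle the reflected and refracted rays are perpendicular, so θ_t = 90° − θ_B = 90° − 35.67° = 54.33°.

θ_t ≈ 54.33°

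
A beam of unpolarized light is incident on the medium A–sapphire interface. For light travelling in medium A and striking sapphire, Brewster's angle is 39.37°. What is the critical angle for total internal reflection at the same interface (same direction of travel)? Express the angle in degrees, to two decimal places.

θ_c ≈ 55.14°

From Brewster, n₂/n₁ = tan θ_B = tan 39.37° = 0.8205.
Then sin θ_c = n₂/n₁ = 0.8205, so θ_c = arcsin 0.8205 = 55.14°.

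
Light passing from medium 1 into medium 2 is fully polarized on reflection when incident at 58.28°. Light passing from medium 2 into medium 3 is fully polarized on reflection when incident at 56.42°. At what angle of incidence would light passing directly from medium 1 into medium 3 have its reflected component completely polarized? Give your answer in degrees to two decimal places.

tan θ_B(1→2) = n₂/n₁ = tan 58.28° = 1.6179.
tan θ_B(2→3) = n₃/n₂ = tan 56.42° = 1.5063.
Multiplying, n₃/n₁ = 1.6179 × 1.5063 = 2.4369, and θ_B(1→3) = arctan 2.4369 = 67.69°.

θ_B ≈ 67.69°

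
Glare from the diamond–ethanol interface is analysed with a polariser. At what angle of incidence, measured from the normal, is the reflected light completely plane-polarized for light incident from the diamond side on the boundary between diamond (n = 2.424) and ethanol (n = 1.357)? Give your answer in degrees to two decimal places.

Brewster's condition: tan θ_B = n₂/n₁ = 1.357/2.424 = 0.5598.
θ_B = arctan(0.5598) = 29.24°.

θ_B ≈ 29.24°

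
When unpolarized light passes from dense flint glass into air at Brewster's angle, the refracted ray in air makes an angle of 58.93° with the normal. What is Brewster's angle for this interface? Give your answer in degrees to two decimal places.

θ_B ≈ 31.07°

At Brewster's angle the reflected and refracted rays are perpendicular, so θ_B + θ_t = 90°.
So θ_B = 90° − θ_t = 90° − 58.93° = 31.07°.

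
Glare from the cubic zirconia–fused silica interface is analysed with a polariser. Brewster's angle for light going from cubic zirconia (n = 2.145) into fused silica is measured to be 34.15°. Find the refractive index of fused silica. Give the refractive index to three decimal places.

At Brewster's angle, tan θ_B = n₂/n₁ with n₁ on the incident side (cubic zirconia) and n₂ on the transmitted side (fused silica).
n₂ = n₁ tan θ_B = 2.145 × tan 34.15° = 1.455.

n ≈ 1.455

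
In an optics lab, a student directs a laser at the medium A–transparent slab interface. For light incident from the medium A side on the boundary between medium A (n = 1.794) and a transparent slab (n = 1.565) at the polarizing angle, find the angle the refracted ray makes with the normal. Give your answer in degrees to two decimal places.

θ_B = arctan(n₂/n₁) = arctan(1.565/1.794) = 41.10°.
At Brewster's angle the reflected and refracted rays are perpendicular, so θ_t = 90° − θ_B = 90° − 41.10° = 48.90°.

θ_t ≈ 48.90°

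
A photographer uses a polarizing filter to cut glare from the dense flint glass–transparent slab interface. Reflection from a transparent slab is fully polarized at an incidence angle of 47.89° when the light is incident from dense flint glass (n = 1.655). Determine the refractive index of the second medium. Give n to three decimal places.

n ≈ 1.831

Brewster's law: tan θ_B = n₂/n₁ (light incident in dense flint glass, refracted into a transparent slab).
n₂ = n₁ tan θ_B = 1.655 × tan 47.89° = 1.831.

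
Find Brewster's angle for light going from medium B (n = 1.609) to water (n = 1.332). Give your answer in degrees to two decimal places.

θ_B ≈ 39.62°

tan θ_B = n₂/n₁ = 1.332/1.609 = 0.8278.
θ_B = arctan(0.8278) = 39.62°.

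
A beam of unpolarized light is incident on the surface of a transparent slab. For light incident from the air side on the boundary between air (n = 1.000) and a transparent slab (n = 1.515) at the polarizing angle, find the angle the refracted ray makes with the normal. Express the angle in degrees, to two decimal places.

θ_B = arctan(n₂/n₁) = arctan(1.515/1.000) = 56.57°.
The refracted ray is perpendicular to the reflected ray, so θ_t = 90° − θ_B = 33.43°.

θ_t ≈ 33.43°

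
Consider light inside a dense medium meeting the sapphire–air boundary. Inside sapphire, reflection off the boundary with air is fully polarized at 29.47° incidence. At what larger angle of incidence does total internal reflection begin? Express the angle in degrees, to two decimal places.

n₂/n₁ = tan 29.47° = 0.5651; the critical angle satisfies sin θ_c = n₂/n₁.
θ_c = arcsin(0.5651) = 34.41°.

θ_c ≈ 34.41°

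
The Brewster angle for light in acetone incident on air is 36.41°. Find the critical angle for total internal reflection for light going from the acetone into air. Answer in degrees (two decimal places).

tan θ_B = n₂/n₁ = tan 36.41° = 0.7375.
Total internal reflection: sin θ_c = n₂/n₁ = 0.7375.
θ_c = arcsin(0.7375) = 47.52°.

θ_c ≈ 47.52°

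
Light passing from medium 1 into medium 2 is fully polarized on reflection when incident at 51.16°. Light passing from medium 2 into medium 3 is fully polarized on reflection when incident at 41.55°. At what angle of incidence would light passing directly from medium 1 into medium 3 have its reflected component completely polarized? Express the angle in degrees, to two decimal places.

Each Brewster angle gives a ratio: n₂/n₁ = tan 51.16° = 1.2420, n₃/n₂ = tan 41.55° = 0.8863.
n₃/n₁ = 1.1007. Then tan θ_B(1→3) = n₃/n₁, so θ_B(1→3) = arctan(1.1007) = 47.75°.

θ_B ≈ 47.75°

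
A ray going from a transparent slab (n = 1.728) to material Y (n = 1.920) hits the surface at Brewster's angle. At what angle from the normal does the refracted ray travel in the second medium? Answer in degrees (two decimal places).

θ_t ≈ 41.99°

θ_B = arctan(n₂/n₁) = arctan(1.920/1.728) = 48.01°.
At Brewster's angle the reflected and refracted rays are perpendicular, so θ_t = 90° − θ_B = 90° − 48.01° = 41.99°.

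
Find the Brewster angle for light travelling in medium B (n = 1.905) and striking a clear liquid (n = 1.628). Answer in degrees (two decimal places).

Brewster's condition: tan θ_B = n₂/n₁ = 1.628/1.905 = 0.8546.
θ_B = arctan(0.8546) = 40.52°.

θ_B ≈ 40.52°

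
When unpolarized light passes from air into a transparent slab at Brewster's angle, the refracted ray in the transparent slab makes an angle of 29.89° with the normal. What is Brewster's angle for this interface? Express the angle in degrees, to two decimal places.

Since the reflected and refracted rays are at right angles at the polarizing angle, θ_B + θ_t = 90°.
θ_B = 90° − 29.89° = 60.11°.

θ_B ≈ 60.11°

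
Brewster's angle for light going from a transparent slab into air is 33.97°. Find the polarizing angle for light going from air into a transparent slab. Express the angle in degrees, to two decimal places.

θ_B' ≈ 56.03°

Reversing the direction swaps n₁ and n₂, so tan θ_B' = 1/tan θ_B and θ_B' = 90° − θ_B.
Hence θ_B' = 90° − 33.97° = 56.03°.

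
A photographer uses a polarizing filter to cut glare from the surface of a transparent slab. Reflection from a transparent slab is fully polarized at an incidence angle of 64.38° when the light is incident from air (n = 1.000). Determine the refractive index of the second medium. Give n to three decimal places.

Full polarization of the reflected beam means tan θ_B = n₂/n₁, where n₁ is the incident medium (air).
n₂ = n₁ tan θ_B = 1.000 × tan 64.38° = 2.085.

n ≈ 2.085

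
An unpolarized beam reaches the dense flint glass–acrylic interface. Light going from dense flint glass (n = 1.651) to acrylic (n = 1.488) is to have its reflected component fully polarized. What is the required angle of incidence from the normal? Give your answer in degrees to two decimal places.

θ_B ≈ 42.03°

Here n₂/n₁ = 1.488/1.651 = 0.9013, and Brewster's law gives tan θ_B = n₂/n₁. Taking the arctangent, θ_B = 42.03°.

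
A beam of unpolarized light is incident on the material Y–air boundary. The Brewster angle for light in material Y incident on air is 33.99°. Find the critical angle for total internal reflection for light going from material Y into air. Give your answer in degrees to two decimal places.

From Brewster, n₂/n₁ = tan θ_B = tan 33.99° = 0.6743.
Then sin θ_c = n₂/n₁ = 0.6743, so θ_c = arcsin 0.6743 = 42.40°.

θ_c ≈ 42.40°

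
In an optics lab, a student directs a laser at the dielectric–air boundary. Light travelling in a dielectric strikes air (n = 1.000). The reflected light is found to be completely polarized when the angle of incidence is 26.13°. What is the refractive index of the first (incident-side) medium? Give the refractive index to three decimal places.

Brewster's law: tan θ_B = n₂/n₁ (light incident in a dielectric, refracted into air).
n₁ = n₂ / tan θ_B = 1.000 / tan 26.13° = 2.039.

n ≈ 2.039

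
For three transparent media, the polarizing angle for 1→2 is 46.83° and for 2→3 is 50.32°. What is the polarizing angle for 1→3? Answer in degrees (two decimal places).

Each Brewster angle gives a ratio: n₂/n₁ = tan 46.83° = 1.0660, n₃/n₂ = tan 50.32° = 1.2054.
n₃/n₁ = 1.2849. Then tan θ_B(1→3) = n₃/n₁, so θ_B(1→3) = arctan(1.2849) = 52.11°.

θ_B ≈ 52.11°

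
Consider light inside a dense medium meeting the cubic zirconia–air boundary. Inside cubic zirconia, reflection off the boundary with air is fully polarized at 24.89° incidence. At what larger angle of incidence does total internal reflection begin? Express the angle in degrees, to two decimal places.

From Brewster, n₂/n₁ = tan θ_B = tan 24.89° = 0.4640.
Then sin θ_c = n₂/n₁ = 0.4640, so θ_c = arcsin 0.4640 = 27.64°.

θ_c ≈ 27.64°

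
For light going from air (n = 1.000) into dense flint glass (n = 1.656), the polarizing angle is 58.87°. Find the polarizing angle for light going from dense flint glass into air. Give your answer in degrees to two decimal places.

θ_B' ≈ 31.13°

tan θ_B' = n₁/n₂ = 1/tan θ_B, so θ_B' = 90° − θ_B.
θ_B' = 90° − 58.87° = 31.13°.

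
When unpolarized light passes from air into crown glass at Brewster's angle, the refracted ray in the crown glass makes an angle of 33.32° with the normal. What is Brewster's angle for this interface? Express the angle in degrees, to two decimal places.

θ_B ≈ 56.68°

At Brewster's angle the reflected and refracted rays are perpendicular, so θ_B + θ_t = 90°.
So θ_B = 90° − θ_t = 90° − 33.32° = 56.68°.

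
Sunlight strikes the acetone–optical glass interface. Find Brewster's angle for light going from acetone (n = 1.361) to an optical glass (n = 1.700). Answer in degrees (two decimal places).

θ_B ≈ 51.32°

Here n₂/n₁ = 1.700/1.361 = 1.2491, and Brewster's law gives tan θ_B = n₂/n₁.
So θ_B = arctan 1.2491 = 51.32°.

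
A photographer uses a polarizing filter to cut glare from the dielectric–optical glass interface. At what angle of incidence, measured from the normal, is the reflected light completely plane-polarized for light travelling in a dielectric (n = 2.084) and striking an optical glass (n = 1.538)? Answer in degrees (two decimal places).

θ_B ≈ 36.43°

Brewster's condition: tan θ_B = n₂/n₁ = 1.538/2.084 = 0.7380. Taking the arctangent, θ_B = 36.43°.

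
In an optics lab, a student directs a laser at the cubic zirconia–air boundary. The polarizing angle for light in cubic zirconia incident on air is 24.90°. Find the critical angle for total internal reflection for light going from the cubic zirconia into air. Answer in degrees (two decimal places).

tan θ_B = n₂/n₁ = tan 24.90° = 0.4642.
Total internal reflection: sin θ_c = n₂/n₁ = 0.4642.
θ_c = arcsin(0.4642) = 27.66°.

θ_c ≈ 27.66°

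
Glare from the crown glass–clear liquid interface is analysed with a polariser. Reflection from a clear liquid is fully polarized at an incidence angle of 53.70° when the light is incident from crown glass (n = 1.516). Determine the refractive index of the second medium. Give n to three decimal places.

n ≈ 2.064

Full polarization of the reflected beam means tan θ_B = n₂/n₁, where n₁ is the incident medium (crown glass).
n₂ = n₁ tan θ_B = 1.516 × tan 53.70° = 2.064.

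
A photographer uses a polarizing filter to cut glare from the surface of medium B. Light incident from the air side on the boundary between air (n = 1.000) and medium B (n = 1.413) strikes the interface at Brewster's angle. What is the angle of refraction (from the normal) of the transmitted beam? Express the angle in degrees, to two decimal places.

θ_B = arctan(n₂/n₁) = arctan(1.413/1.000) = 54.71°.
Since θ_B + θ_t = 90° at Brewster incidence, θ_t = 90° − 54.71° = 35.29°.

θ_t ≈ 35.29°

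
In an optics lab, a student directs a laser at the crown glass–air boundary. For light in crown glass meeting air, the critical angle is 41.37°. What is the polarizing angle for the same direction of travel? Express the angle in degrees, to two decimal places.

n₂/n₁ = sin θ_c = sin 41.37° = 0.6609.
tan θ_B equals the same ratio, so θ_B = arctan(0.6609) = 33.46°.

θ_B ≈ 33.46°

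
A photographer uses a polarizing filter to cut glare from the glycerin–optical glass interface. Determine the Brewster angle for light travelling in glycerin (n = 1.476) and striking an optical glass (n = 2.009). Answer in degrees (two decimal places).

θ_B ≈ 53.70°

Here n₂/n₁ = 2.009/1.476 = 1.3611, and Brewster's law gives tan θ_B = n₂/n₁.
θ_B = arctan(1.3611) = 53.70°.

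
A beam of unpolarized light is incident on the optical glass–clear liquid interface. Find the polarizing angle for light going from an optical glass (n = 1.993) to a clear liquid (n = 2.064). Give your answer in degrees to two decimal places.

The reflected p-component vanishes when tan θ_B = n₂/n₁.
Brewster's condition: tan θ_B = n₂/n₁ = 2.064/1.993 = 1.0356. Taking the arctangent, θ_B = 46.00°.

θ_B ≈ 46.00°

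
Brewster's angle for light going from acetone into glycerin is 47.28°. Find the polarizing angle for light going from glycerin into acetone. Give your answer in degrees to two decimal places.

Reversing the direction swaps n₁ and n₂, so tan θ_B' = 1/tan θ_B and θ_B' = 90° − θ_B.
Hence θ_B' = 90° − 47.28° = 42.72°.

θ_B' ≈ 42.72°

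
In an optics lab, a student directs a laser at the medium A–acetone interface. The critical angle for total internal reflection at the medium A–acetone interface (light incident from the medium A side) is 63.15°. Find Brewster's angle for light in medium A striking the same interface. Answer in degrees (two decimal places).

sin θ_c = n₂/n₁, so n₂/n₁ = sin 63.15° = 0.8922.
Brewster: tan θ_B = n₂/n₁ = 0.8922.
θ_B = arctan(0.8922) = 41.74°.

θ_B ≈ 41.74°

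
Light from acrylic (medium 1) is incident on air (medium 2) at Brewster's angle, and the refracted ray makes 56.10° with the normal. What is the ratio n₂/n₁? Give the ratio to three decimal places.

θ_B + θ_t = 90°, so θ_B = 90° − 56.10° = 33.90°.
Then n₂/n₁ = tan θ_B = tan 33.90° = 0.672.

n₂/n₁ ≈ 0.672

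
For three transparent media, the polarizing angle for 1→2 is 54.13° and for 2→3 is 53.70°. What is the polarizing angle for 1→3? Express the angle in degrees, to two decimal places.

n₂/n₁ = tan 54.13° = 1.3830 and n₃/n₂ = tan 53.70° = 1.3613.
So n₃/n₁ = (n₂/n₁)(n₃/n₂) = 1.3830 × 1.3613 = 1.8827.
θ_B(1→3) = arctan(1.8827) = 62.02°.

θ_B ≈ 62.02°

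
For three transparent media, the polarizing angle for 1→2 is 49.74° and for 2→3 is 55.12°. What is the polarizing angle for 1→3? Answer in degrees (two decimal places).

tan θ_B(1→2) = n₂/n₁ = tan 49.74° = 1.1808.
tan θ_B(2→3) = n₃/n₂ = tan 55.12° = 1.4345.
Multiplying, n₃/n₁ = 1.1808 × 1.4345 = 1.6939, and θ_B(1→3) = arctan 1.6939 = 59.44°.

θ_B ≈ 59.44°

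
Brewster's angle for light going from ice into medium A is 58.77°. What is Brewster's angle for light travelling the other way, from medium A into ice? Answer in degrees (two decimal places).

θ_B' ≈ 31.23°

Reversing the direction swaps n₁ and n₂, so tan θ_B' = 1/tan θ_B and θ_B' = 90° − θ_B.
Hence θ_B' = 90° − 58.77° = 31.23°.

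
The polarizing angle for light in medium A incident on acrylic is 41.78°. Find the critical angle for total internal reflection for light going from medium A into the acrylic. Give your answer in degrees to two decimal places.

θ_c ≈ 63.31°

tan θ_B = n₂/n₁ = tan 41.78° = 0.8935.
Total internal reflection: sin θ_c = n₂/n₁ = 0.8935.
θ_c = arcsin(0.8935) = 63.31°.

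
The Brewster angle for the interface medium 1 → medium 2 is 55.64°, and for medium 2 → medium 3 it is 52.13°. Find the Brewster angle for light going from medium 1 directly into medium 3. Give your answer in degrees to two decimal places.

θ_B ≈ 62.00°

tan θ_B(1→2) = n₂/n₁ = tan 55.64° = 1.4627.
tan θ_B(2→3) = n₃/n₂ = tan 52.13° = 1.2859.
So n₃/n₁ = (n₂/n₁)(n₃/n₂) = 1.4627 × 1.2859 = 1.8809.
θ_B(1→3) = arctan(1.8809) = 62.00°.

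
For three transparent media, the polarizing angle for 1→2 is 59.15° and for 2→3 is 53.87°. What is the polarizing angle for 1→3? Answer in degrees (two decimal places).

n₂/n₁ = tan 59.15° = 1.6742 and n₃/n₂ = tan 53.87° = 1.3698.
n₃/n₁ = 2.2934. Then tan θ_B(1→3) = n₃/n₁, so θ_B(1→3) = arctan(2.2934) = 66.44°.

θ_B ≈ 66.44°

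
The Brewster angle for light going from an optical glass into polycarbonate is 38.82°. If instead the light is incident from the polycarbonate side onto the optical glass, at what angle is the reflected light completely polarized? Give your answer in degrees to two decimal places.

θ_B' ≈ 51.18°

The two Brewster angles are complementary: θ_B' = 90° − θ_B = 90° − 38.82° = 51.18°.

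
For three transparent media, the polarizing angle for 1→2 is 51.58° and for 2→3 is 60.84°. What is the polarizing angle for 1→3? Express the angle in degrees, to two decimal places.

θ_B ≈ 66.13°

tan θ_B(1→2) = n₂/n₁ = tan 51.58° = 1.2608.
tan θ_B(2→3) = n₃/n₂ = tan 60.84° = 1.7922.
Multiplying, n₃/n₁ = 1.2608 × 1.7922 = 2.2596, and θ_B(1→3) = arctan 2.2596 = 66.13°.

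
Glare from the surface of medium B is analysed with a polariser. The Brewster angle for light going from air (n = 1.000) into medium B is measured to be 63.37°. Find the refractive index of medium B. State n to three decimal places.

n ≈ 1.994

Full polarization of the reflected beam means tan θ_B = n₂/n₁, where n₁ is the incident medium (air).
n₂ = n₁ tan θ_B = 1.000 × tan 63.37° = 1.994.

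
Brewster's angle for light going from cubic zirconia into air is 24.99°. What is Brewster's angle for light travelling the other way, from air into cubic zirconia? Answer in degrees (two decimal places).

tan θ_B' = n₁/n₂ = 1/tan θ_B, so θ_B' = 90° − θ_B.
θ_B' = 90° − 24.99° = 65.01°.

θ_B' ≈ 65.01°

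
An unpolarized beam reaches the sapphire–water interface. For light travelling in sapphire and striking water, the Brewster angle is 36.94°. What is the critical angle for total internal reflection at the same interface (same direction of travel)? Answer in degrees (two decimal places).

θ_c ≈ 48.76°

From Brewster, n₂/n₁ = tan θ_B = tan 36.94° = 0.7519.
Then sin θ_c = n₂/n₁ = 0.7519, so θ_c = arcsin 0.7519 = 48.76°.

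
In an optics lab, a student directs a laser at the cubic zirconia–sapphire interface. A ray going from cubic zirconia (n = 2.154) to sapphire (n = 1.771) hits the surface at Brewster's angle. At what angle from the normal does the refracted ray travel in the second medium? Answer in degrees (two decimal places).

θ_B = arctan(n₂/n₁) = arctan(1.771/2.154) = 39.43°.
Since θ_B + θ_t = 90° at Brewster incidence, θ_t = 90° − 39.43° = 50.57°.

θ_t ≈ 50.57°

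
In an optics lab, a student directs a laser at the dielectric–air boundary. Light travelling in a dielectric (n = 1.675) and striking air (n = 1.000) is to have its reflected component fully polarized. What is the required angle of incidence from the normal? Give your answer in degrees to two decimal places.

tan θ_B = n₂/n₁ = 1.000/1.675 = 0.5970.
So θ_B = arctan 0.5970 = 30.84°.

θ_B ≈ 30.84°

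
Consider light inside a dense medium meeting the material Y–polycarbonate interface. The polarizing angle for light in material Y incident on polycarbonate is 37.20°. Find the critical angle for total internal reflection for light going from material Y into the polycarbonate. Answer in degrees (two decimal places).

θ_c ≈ 49.38°

From Brewster, n₂/n₁ = tan θ_B = tan 37.20° = 0.7590.
Then sin θ_c = n₂/n₁ = 0.7590, so θ_c = arcsin 0.7590 = 49.38°.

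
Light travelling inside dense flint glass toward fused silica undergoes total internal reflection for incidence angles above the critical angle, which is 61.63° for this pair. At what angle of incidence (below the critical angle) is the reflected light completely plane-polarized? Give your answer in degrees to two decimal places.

θ_B ≈ 41.34°

At the critical angle sin θ_c = n₂/n₁, giving n₂/n₁ = sin 61.63° = 0.8799.
Then tan θ_B = n₂/n₁ = 0.8799, so θ_B = arctan 0.8799 = 41.34°.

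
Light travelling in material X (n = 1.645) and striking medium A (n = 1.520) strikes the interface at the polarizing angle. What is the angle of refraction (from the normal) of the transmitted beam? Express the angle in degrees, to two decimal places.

tan θ_B = n₂/n₁ = 1.520/1.645 = 0.9240, so θ_B = 42.74°.
Since θ_B + θ_t = 90° at Brewster incidence, θ_t = 90° − 42.74° = 47.26°.

θ_t ≈ 47.26°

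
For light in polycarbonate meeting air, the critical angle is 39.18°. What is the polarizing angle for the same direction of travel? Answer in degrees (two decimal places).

θ_B ≈ 32.28°

At the critical angle sin θ_c = n₂/n₁, giving n₂/n₁ = sin 39.18° = 0.6318.
Then tan θ_B = n₂/n₁ = 0.6318, so θ_B = arctan 0.6318 = 32.28°.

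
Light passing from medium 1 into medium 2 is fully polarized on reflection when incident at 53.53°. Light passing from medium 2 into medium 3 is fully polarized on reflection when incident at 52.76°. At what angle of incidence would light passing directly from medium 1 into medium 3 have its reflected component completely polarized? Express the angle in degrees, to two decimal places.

θ_B ≈ 60.67°

n₂/n₁ = tan 53.53° = 1.3529 and n₃/n₂ = tan 52.76° = 1.3155.
Multiplying, n₃/n₁ = 1.3529 × 1.3155 = 1.7798, and θ_B(1→3) = arctan 1.7798 = 60.67°.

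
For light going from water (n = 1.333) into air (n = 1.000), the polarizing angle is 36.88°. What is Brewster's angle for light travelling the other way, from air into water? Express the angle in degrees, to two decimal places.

θ_B' ≈ 53.12°

The two Brewster angles are complementary: θ_B' = 90° − θ_B = 90° − 36.88° = 53.12°.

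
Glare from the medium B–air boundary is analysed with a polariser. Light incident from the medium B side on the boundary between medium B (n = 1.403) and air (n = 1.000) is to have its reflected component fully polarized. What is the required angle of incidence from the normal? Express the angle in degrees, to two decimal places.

θ_B ≈ 35.48°

At Brewster's angle the reflected and refracted rays are perpendicular, which with Snell's law gives tan θ_B = n₂/n₁.
Brewster's condition: tan θ_B = n₂/n₁ = 1.000/1.403 = 0.7128. Taking the arctangent, θ_B = 35.48°.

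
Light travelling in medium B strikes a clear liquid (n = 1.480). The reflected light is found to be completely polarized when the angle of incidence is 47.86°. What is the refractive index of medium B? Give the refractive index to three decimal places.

Full polarization of the reflected beam means tan θ_B = n₂/n₁, where n₁ is the incident medium (medium B).
n₁ = n₂ / tan θ_B = 1.480 / tan 47.86° = 1.339.

n ≈ 1.339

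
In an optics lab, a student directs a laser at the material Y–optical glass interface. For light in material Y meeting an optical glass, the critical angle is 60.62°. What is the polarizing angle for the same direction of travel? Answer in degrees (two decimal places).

sin θ_c = n₂/n₁, so n₂/n₁ = sin 60.62° = 0.8714.
Brewster: tan θ_B = n₂/n₁ = 0.8714.
θ_B = arctan(0.8714) = 41.07°.

θ_B ≈ 41.07°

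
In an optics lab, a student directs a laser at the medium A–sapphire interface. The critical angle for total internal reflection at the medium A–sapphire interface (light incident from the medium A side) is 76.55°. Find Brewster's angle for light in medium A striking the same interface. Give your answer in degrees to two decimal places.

sin θ_c = n₂/n₁, so n₂/n₁ = sin 76.55° = 0.9726.
Brewster: tan θ_B = n₂/n₁ = 0.9726.
θ_B = arctan(0.9726) = 44.20°.

θ_B ≈ 44.20°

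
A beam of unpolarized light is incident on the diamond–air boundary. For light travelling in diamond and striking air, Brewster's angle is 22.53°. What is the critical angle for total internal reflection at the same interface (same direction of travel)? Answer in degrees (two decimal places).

θ_c ≈ 24.51°

tan θ_B = n₂/n₁ = tan 22.53° = 0.4148.
Total internal reflection: sin θ_c = n₂/n₁ = 0.4148.
θ_c = arcsin(0.4148) = 24.51°.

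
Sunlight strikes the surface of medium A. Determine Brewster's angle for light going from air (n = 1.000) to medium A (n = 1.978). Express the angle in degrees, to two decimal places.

θ_B ≈ 63.18°

At Brewster's angle the reflected and refracted rays are perpendicular, which with Snell's law gives tan θ_B = n₂/n₁.
tan θ_B = n₂/n₁ = 1.978/1.000 = 1.9780.
So θ_B = arctan 1.9780 = 63.18°.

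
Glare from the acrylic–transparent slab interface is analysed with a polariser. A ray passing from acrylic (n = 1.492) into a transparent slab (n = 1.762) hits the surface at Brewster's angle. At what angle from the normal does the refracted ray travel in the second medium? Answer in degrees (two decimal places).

θ_t ≈ 40.26°

θ_B = arctan(n₂/n₁) = arctan(1.762/1.492) = 49.74°.
Since θ_B + θ_t = 90° at Brewster incidence, θ_t = 90° − 49.74° = 40.26°.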